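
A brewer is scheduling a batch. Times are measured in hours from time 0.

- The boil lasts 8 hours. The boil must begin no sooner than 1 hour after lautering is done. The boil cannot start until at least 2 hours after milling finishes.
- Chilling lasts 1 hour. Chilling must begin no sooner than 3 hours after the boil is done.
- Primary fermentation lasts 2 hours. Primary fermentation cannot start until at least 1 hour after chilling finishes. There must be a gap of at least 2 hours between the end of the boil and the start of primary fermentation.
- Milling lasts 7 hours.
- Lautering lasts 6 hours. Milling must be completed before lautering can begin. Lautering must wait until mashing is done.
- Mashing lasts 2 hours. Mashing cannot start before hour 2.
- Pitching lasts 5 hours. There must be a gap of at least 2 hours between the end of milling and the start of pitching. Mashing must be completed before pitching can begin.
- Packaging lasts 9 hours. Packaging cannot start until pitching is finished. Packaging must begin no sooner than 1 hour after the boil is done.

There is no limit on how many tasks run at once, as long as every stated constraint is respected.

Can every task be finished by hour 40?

Yes

Mashing cannot begin until its own release at hour 2. It runs from hour 2 to 2 + 2 = hour 4.
Milling can start immediately at hour 0; it finishes at hour 7.
For pitching: milling (finishes hour 7, plus 2-hour gap → hour 9); mashing (finishes hour 4). Taking the maximum gives a start of hour 9, and it finishes at 9 + 5 = hour 14.
Lautering needs all of milling (finishes hour 7); mashing (finishes hour 4). That puts its earliest start at hour 7; it finishes at 7 + 6 = hour 13.
For the boil: lautering (finishes hour 13, plus 1-hour gap → hour 14); milling (finishes hour 7, plus 2-hour gap → hour 9). Taking the maximum gives a start of hour 14, and it finishes at 14 + 8 = hour 22.
Packaging needs all of pitching (finishes hour 14); the boil (finishes hour 22, plus 1-hour gap → hour 23). That puts its earliest start at hour 23; it finishes at 23 + 9 = hour 32.
After the boil (finishes hour 22, plus 3-hour gap → hour 25), chilling can start at hour 25 and finishes at hour 26.
Primary fermentation has to wait for chilling (finishes hour 26, plus 1-hour gap → hour 27); the boil (finishes hour 22, plus 2-hour gap → hour 24). The latest of these is hour 27, so primary fermentation runs hour 27 to 27 + 2 = hour 29.
Every task is finished by hour 32, which is no later than the deadline of 40, so the schedule is feasible.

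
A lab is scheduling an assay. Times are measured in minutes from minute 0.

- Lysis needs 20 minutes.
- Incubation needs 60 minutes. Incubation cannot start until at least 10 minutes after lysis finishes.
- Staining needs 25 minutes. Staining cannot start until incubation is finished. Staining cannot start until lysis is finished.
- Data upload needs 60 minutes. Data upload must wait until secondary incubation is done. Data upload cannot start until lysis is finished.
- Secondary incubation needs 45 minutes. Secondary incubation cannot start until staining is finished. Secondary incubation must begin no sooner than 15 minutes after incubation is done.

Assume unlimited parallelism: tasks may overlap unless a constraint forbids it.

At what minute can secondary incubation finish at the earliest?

160

Nothing blocks lysis, so it runs from minute 0 to minute 20.
Incubation cannot begin until lysis (finishes minute 20, plus 10-minute gap → minute 30). It runs from minute 30 to 30 + 60 = minute 90.
Staining has to wait for incubation (finishes minute 90); lysis (finishes minute 20). The latest of these is minute 90, so staining runs minute 90 to 90 + 25 = minute 115.
Secondary incubation cannot start until staining (finishes minute 115); incubation (finishes minute 90, plus 15-minute gap → minute 105). The controlling bound is minute 115, so secondary incubation finishes at 115 + 45 = minute 160.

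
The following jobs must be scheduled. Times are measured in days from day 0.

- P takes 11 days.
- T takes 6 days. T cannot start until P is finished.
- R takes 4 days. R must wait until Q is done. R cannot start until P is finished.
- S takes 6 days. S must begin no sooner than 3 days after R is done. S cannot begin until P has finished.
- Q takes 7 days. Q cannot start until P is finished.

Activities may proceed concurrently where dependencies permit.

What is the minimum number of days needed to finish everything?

31

Nothing blocks P, so it runs from day 0 to day 11.
T cannot begin until P (finishes day 11). It runs from day 11 to 11 + 6 = day 17.
Q waits on P (finishes day 11), so it starts at day 11 and finishes at 11 + 7 = day 18.
R needs all of Q (finishes day 18); P (finishes day 11). That puts its earliest start at day 18; it finishes at 18 + 4 = day 22.
S cannot start until R (finishes day 22, plus 3-day gap → day 25); P (finishes day 11). The controlling bound is day 25, so S finishes at 25 + 6 = day 31.
All tasks are finished once the last one completes. Finish times: P at 11, Q at 18, R at 22, S at 31, T at 17. The latest is day 31.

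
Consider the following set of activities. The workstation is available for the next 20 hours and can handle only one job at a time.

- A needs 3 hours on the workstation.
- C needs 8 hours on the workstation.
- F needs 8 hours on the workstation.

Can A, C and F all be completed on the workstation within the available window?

Running back to back, the jobs need 3 + 8 + 8 = 19 hours on the workstation.
Since 19 ≤ 20, they fit within the window.

Yes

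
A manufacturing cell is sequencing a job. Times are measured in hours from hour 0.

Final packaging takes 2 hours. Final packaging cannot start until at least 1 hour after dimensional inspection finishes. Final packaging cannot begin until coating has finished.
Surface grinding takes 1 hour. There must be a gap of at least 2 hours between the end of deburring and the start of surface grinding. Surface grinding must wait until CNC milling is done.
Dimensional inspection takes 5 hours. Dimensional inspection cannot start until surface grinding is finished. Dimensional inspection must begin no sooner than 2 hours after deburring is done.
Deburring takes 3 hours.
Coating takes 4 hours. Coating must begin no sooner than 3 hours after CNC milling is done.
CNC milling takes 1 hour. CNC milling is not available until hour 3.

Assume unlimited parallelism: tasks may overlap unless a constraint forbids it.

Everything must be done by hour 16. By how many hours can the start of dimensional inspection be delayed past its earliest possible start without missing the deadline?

CNC milling cannot begin until its own release at hour 3. It runs from hour 3 to 3 + 1 = hour 4.
Deburring has no prerequisites, so it starts at hour 0 and finishes at hour 3.
Surface grinding has to wait for deburring (finishes hour 3, plus 2-hour gap → hour 5); CNC milling (finishes hour 4). The latest of these is hour 5, so surface grinding runs hour 5 to 5 + 1 = hour 6.
Dimensional inspection needs all of surface grinding (finishes hour 6); deburring (finishes hour 3, plus 2-hour gap → hour 5). That puts its earliest start at hour 6; it finishes at 6 + 5 = hour 11.

Working backward from the deadline:
Nothing follows final packaging; the deadline of hour 16 is its only limit. It must start by 16 − 2 = hour 14.
Dimensional inspection must finish before final packaging (must start by hour 14, minus 1-hour gap → hour 13). With a 5-hour duration, dimensional inspection must start by 13 − 5 = hour 8.
So dimensional inspection can start as early as hour 6 and as late as hour 8, giving 8 − 6 = 2 hours of slack.

2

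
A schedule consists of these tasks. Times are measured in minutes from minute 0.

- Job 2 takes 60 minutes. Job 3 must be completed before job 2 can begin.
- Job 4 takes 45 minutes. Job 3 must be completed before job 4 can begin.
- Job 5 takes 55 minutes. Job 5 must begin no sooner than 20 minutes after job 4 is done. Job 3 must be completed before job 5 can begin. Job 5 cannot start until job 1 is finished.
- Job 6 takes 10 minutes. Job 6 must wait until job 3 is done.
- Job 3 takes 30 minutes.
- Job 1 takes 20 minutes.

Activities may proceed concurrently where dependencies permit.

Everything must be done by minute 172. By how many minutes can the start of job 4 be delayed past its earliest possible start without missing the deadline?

Job 3 can start immediately at minute 0; it finishes at minute 30.
Job 4 waits on job 3 (finishes minute 30), so it starts at minute 30 and finishes at 30 + 45 = minute 75.

Working backward from the deadline:
Job 5 must finish by minute 172; it takes 55 minutes, so it must start by 172 − 55 = minute 117.
Job 4 must finish before job 5 (must start by minute 117, minus 20-minute gap → minute 97). With a 45-minute duration, job 4 must start by 97 − 45 = minute 52.
So job 4 can start as early as minute 30 and as late as minute 52, giving 52 − 30 = 22 minutes of slack.

22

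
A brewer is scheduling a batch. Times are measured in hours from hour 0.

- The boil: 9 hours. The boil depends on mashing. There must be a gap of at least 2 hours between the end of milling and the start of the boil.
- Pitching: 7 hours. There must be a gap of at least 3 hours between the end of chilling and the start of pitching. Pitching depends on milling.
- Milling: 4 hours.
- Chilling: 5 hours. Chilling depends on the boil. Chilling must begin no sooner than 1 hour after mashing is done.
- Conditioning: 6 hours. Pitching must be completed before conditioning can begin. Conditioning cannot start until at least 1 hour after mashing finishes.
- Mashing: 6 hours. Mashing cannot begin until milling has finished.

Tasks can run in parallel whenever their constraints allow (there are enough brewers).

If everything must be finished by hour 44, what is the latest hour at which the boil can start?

14

Nothing follows conditioning; the deadline of hour 44 is its only limit. It must start by 44 − 6 = hour 38.
Since conditioning (must start by hour 38) depends on it, pitching must finish by hour 38. Backing off its 7-hour duration gives a latest start of hour 31.
Since pitching (must start by hour 31, minus 3-hour gap → hour 28) depends on it, chilling must finish by hour 28. Backing off its 5-hour duration gives a latest start of hour 23.
The boil feeds into chilling (must start by hour 23); so the boil must finish by hour 23 and therefore start by hour 14.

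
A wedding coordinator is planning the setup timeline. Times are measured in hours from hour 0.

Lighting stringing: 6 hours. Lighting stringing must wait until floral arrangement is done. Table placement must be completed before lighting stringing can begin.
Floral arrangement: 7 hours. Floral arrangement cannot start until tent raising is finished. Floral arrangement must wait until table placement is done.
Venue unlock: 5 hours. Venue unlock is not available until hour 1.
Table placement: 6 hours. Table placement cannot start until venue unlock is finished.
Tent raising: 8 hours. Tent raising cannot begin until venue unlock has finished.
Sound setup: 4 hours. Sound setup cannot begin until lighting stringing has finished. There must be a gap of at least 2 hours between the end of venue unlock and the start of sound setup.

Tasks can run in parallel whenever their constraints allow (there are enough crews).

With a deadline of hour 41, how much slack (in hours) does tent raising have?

10

After its own release at hour 1, venue unlock can start at hour 1 and finishes at hour 6.
Tent raising cannot begin until venue unlock (finishes hour 6). It runs from hour 6 to 6 + 8 = hour 14.

Working backward from the deadline:
Sound setup must finish by hour 41; it takes 4 hours, so it must start by 41 − 4 = hour 37.
Lighting stringing must finish before sound setup (must start by hour 37). With a 6-hour duration, lighting stringing must start by 37 − 6 = hour 31.
Since lighting stringing (must start by hour 31) depends on it, floral arrangement must finish by hour 31. Backing off its 7-hour duration gives a latest start of hour 24.
Since floral arrangement (must start by hour 24) depends on it, tent raising must finish by hour 24. Backing off its 8-hour duration gives a latest start of hour 16.
So tent raising can start as early as hour 6 and as late as hour 16, giving 16 − 6 = 10 hours of slack.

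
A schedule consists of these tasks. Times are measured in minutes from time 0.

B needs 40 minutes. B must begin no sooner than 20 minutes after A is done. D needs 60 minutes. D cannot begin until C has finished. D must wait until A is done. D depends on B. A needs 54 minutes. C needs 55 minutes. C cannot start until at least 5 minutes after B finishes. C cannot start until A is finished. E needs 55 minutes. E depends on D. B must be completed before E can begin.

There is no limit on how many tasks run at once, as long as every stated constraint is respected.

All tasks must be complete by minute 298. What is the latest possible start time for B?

E must finish by minute 298; it takes 55 minutes, so it must start by 298 − 55 = minute 243.
D has to be done before E (must start by minute 243). That means finishing by minute 243, i.e. starting by 243 − 60 = minute 183.
C has to be done before D (must start by minute 183). That means finishing by minute 183, i.e. starting by 183 − 55 = minute 128.
B must finish in time for C (must start by minute 128, minus 5-minute gap → minute 123); D (must start by minute 183); E (must start by minute 243). The tightest is minute 123, so B must start by 123 − 40 = minute 83.

83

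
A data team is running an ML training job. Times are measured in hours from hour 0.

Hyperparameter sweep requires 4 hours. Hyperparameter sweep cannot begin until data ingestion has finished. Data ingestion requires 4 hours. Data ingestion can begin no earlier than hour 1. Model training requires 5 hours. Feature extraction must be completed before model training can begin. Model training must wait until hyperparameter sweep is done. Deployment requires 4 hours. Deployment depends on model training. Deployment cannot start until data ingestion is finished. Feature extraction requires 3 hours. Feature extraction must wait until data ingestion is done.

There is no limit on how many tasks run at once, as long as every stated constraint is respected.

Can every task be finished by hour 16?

No

Data ingestion waits on its own release at hour 1, so it starts at hour 1 and finishes at 1 + 4 = hour 5.
Hyperparameter sweep waits on data ingestion (finishes hour 5), so it starts at hour 5 and finishes at 5 + 4 = hour 9.
Feature extraction cannot begin until data ingestion (finishes hour 5). It runs from hour 5 to 5 + 3 = hour 8.
Model training needs all of feature extraction (finishes hour 8); hyperparameter sweep (finishes hour 9). That puts its earliest start at hour 9; it finishes at 9 + 5 = hour 14.
For deployment: model training (finishes hour 14); data ingestion (finishes hour 5). Taking the maximum gives a start of hour 14, and it finishes at 14 + 4 = hour 18.
The earliest everything can be done is hour 18, which is after the deadline of 16, so it is not possible.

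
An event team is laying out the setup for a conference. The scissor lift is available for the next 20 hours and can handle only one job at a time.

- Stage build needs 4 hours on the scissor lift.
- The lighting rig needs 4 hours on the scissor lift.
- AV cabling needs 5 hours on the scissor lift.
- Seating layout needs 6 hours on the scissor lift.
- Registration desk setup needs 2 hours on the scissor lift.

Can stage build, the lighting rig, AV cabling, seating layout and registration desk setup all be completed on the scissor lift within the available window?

No

Running back to back, the jobs need 4 + 4 + 5 + 6 + 2 = 21 hours on the scissor lift.
Since 21 > 20, they cannot all fit.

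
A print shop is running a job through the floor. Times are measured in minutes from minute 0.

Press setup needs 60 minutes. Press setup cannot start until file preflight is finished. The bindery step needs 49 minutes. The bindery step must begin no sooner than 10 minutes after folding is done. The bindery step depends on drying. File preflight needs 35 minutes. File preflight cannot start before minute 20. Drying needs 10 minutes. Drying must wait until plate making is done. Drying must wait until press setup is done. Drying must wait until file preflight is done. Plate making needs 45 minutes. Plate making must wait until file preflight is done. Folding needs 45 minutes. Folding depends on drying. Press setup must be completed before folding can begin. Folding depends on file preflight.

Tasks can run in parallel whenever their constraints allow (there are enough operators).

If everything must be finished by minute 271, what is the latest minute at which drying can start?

157

The bindery step must finish by minute 271; it takes 49 minutes, so it must start by 271 − 49 = minute 222.
Since the bindery step (must start by minute 222, minus 10-minute gap → minute 212) depends on it, folding must finish by minute 212. Backing off its 45-minute duration gives a latest start of minute 167.
For drying: folding (must start by minute 167); the bindery step (must start by minute 222). The most restrictive is minute 167; with a 10-minute duration, drying must start by minute 157.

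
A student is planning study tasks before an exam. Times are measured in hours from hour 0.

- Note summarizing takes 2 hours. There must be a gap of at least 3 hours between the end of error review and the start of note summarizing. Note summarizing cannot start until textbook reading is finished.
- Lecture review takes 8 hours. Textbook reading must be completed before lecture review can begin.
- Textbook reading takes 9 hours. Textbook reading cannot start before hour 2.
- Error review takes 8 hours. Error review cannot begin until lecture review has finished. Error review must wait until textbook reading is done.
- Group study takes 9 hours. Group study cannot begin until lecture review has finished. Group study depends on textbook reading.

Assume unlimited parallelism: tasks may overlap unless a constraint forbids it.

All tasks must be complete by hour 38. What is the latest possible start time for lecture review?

Note summarizing must finish by hour 38; it takes 2 hours, so it must start by 38 − 2 = hour 36.
Error review feeds into note summarizing (must start by hour 36, minus 3-hour gap → hour 33); so error review must finish by hour 33 and therefore start by hour 25.
Nothing follows group study; the deadline of hour 38 is its only limit. It must start by 38 − 9 = hour 29.
Lecture review must finish in time for error review (must start by hour 25); group study (must start by hour 29). The tightest is hour 25, so lecture review must start by 25 − 8 = hour 17.

17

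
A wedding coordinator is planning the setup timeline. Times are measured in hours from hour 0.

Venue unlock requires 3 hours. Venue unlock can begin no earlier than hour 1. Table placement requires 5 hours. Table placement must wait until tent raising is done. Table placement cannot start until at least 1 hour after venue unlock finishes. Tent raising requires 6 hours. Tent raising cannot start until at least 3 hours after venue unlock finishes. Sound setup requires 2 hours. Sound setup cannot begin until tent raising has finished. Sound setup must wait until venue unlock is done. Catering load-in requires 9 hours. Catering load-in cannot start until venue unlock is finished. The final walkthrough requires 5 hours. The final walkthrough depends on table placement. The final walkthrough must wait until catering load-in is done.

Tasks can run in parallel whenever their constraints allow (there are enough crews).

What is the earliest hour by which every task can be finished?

23

Venue unlock waits on its own release at hour 1, so it starts at hour 1 and finishes at 1 + 3 = hour 4.
Catering load-in waits on venue unlock (finishes hour 4), so it starts at hour 4 and finishes at 4 + 9 = hour 13.
After venue unlock (finishes hour 4, plus 3-hour gap → hour 7), tent raising can start at hour 7 and finishes at hour 13.
Sound setup needs all of tent raising (finishes hour 13); venue unlock (finishes hour 4). That puts its earliest start at hour 13; it finishes at 13 + 2 = hour 15.
Table placement has to wait for tent raising (finishes hour 13); venue unlock (finishes hour 4, plus 1-hour gap → hour 5). The latest of these is hour 13, so table placement runs hour 13 to 13 + 5 = hour 18.
The final walkthrough needs all of table placement (finishes hour 18); catering load-in (finishes hour 13). That puts its earliest start at hour 18; it finishes at 18 + 5 = hour 23.
All tasks are finished once the last one completes. Finish times: Venue unlock at 4, Tent raising at 13, Table placement at 18, Sound setup at 15, Catering load-in at 13, The final walkthrough at 23. The latest is hour 23.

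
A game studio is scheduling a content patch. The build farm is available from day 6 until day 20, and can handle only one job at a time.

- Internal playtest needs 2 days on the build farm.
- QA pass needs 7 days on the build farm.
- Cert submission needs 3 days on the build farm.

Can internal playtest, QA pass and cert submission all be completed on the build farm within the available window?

Yes

The build farm window is 20 − 6 = 14 days.
Running back to back, the jobs need 2 + 7 + 3 = 12 days on the build farm.
Since 12 ≤ 14, they fit within the window.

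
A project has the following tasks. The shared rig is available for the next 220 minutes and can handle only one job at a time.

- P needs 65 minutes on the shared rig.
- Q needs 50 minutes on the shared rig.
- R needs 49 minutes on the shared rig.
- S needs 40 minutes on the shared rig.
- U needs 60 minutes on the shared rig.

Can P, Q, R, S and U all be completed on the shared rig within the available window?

No

Running back to back, the jobs need 65 + 50 + 49 + 40 + 60 = 264 minutes on the shared rig.
Since 264 > 220, they cannot all fit.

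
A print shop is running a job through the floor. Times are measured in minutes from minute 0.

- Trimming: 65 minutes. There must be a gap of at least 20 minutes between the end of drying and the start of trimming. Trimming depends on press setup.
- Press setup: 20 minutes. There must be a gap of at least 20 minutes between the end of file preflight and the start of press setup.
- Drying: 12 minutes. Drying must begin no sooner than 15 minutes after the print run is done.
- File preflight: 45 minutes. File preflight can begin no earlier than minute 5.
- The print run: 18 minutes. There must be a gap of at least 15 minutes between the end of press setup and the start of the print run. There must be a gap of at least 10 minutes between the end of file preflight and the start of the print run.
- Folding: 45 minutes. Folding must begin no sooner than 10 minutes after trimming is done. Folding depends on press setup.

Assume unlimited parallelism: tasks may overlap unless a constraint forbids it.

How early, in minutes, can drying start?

138

After its own release at minute 5, file preflight can start at minute 5 and finishes at minute 50.
Press setup cannot begin until file preflight (finishes minute 50, plus 20-minute gap → minute 70). It runs from minute 70 to 70 + 20 = minute 90.
The print run needs all of press setup (finishes minute 90, plus 15-minute gap → minute 105); file preflight (finishes minute 50, plus 10-minute gap → minute 60). That puts its earliest start at minute 105; it finishes at 105 + 18 = minute 123.
Drying waits on the print run (finishes minute 123, plus 15-minute gap → minute 138), so the earliest it can start is minute 138.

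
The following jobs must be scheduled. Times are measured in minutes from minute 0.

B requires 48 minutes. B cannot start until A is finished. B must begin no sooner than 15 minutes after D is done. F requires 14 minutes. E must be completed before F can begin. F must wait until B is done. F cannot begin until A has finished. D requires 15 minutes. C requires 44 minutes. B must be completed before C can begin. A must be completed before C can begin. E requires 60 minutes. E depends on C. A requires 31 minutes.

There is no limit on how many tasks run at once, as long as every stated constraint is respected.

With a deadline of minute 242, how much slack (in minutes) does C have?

D has no prerequisites, so it starts at minute 0 and finishes at minute 15.
A has no prerequisites, so it starts at minute 0 and finishes at minute 31.
B cannot start until A (finishes minute 31); D (finishes minute 15, plus 15-minute gap → minute 30). The controlling bound is minute 31, so B finishes at 31 + 48 = minute 79.
C has to wait for B (finishes minute 79); A (finishes minute 31). The latest of these is minute 79, so C runs minute 79 to 79 + 44 = minute 123.

Working backward from the deadline:
Nothing follows F; the deadline of minute 242 is its only limit. It must start by 242 − 14 = minute 228.
E has to be done before F (must start by minute 228). That means finishing by minute 228, i.e. starting by 228 − 60 = minute 168.
C must finish before E (must start by minute 168). With a 44-minute duration, C must start by 168 − 44 = minute 124.
So C can start as early as minute 79 and as late as minute 124, giving 124 − 79 = 45 minutes of slack.

45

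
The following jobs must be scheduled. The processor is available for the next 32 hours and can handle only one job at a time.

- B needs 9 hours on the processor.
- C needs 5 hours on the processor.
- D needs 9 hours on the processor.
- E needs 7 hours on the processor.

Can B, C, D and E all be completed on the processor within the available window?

Yes

Running back to back, the jobs need 9 + 5 + 9 + 7 = 30 hours on the processor.
Since 30 ≤ 32, they fit within the window.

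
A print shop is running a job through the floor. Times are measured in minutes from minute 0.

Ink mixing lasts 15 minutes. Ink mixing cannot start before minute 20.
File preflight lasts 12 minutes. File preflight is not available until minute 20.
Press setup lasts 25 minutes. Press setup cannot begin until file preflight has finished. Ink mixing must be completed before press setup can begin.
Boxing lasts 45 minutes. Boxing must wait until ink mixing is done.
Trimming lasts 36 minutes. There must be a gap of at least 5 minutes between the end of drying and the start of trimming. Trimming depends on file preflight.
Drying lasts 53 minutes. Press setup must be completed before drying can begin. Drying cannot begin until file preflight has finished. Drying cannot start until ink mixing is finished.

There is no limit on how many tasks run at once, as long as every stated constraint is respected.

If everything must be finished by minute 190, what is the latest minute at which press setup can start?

71

Trimming must finish by minute 190; it takes 36 minutes, so it must start by 190 − 36 = minute 154.
Drying must finish before trimming (must start by minute 154, minus 5-minute gap → minute 149). With a 53-minute duration, drying must start by 149 − 53 = minute 96.
Press setup feeds into drying (must start by minute 96); so press setup must finish by minute 96 and therefore start by minute 71.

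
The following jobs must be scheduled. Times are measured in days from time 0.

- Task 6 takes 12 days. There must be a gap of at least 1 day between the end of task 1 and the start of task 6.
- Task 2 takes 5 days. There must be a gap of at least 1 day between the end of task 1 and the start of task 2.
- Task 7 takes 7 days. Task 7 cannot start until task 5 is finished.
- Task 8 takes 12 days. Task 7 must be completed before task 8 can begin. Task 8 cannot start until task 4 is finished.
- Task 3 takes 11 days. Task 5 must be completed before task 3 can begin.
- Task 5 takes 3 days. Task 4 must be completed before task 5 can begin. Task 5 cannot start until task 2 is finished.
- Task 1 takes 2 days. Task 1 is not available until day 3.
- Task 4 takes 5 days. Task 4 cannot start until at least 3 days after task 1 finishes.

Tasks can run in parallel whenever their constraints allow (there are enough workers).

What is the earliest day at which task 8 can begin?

23

Task 1 cannot begin until its own release at day 3. It runs from day 3 to 3 + 2 = day 5.
After task 1 (finishes day 5, plus 3-day gap → day 8), task 4 can start at day 8 and finishes at day 13.
Task 2 waits on task 1 (finishes day 5, plus 1-day gap → day 6), so it starts at day 6 and finishes at 6 + 5 = day 11.
Task 5 has to wait for task 4 (finishes day 13); task 2 (finishes day 11). The latest of these is day 13, so task 5 runs day 13 to 13 + 3 = day 16.
Task 7 cannot begin until task 5 (finishes day 16). It runs from day 16 to 16 + 7 = day 23.
Task 8 waits on task 7 (finishes day 23); task 4 (finishes day 13). The latest of these is day 23, which is the earliest task 8 can start.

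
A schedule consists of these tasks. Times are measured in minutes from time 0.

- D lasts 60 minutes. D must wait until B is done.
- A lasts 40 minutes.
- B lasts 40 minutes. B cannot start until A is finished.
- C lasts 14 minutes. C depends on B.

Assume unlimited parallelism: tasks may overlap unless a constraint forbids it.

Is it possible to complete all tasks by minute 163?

Nothing blocks A, so it runs from minute 0 to minute 40.
After A (finishes minute 40), B can start at minute 40 and finishes at minute 80.
D waits on B (finishes minute 80), so it starts at minute 80 and finishes at 80 + 60 = minute 140.
After B (finishes minute 80), C can start at minute 80 and finishes at minute 94.
Every task is finished by minute 140, which is no later than the deadline of 163, so the schedule is feasible.

Yes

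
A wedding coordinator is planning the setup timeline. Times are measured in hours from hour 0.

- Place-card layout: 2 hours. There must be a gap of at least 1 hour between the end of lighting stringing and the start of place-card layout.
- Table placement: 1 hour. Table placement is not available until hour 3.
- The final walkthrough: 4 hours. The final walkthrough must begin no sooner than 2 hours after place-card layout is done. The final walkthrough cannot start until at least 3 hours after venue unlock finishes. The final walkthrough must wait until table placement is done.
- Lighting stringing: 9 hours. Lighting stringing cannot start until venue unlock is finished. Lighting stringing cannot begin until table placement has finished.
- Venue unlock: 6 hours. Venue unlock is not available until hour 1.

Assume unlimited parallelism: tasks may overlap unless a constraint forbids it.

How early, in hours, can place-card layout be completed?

19

Table placement cannot begin until its own release at hour 3. It runs from hour 3 to 3 + 1 = hour 4.
After its own release at hour 1, venue unlock can start at hour 1 and finishes at hour 7.
Lighting stringing needs all of venue unlock (finishes hour 7); table placement (finishes hour 4). That puts its earliest start at hour 7; it finishes at 7 + 9 = hour 16.
After lighting stringing (finishes hour 16, plus 1-hour gap → hour 17), place-card layout can start at hour 17 and finishes at hour 19.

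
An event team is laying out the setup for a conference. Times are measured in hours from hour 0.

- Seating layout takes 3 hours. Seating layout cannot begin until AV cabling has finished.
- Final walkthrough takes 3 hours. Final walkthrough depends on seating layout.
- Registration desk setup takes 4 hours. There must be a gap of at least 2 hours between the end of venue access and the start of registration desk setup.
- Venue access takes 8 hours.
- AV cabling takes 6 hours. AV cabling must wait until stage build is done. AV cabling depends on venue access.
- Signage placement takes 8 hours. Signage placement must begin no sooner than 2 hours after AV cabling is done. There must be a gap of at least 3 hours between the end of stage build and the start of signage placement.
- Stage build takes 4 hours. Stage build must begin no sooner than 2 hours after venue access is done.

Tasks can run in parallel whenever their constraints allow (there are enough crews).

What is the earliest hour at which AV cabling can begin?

14

Venue access has no prerequisites, so it starts at hour 0 and finishes at hour 8.
Stage build cannot begin until venue access (finishes hour 8, plus 2-hour gap → hour 10). It runs from hour 10 to 10 + 4 = hour 14.
AV cabling waits on stage build (finishes hour 14); venue access (finishes hour 8). The latest of these is hour 14, which is the earliest AV cabling can start.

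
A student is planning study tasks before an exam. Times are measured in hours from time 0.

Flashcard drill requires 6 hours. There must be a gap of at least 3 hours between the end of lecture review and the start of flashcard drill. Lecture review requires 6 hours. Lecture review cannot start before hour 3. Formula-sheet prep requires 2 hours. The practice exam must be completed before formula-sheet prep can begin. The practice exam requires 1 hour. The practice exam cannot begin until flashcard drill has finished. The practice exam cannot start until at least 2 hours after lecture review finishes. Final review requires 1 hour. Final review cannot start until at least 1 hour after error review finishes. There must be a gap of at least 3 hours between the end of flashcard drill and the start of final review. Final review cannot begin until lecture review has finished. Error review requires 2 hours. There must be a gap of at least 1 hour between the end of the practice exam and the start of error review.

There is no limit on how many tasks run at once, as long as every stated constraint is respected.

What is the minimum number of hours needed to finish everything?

Lecture review cannot begin until its own release at hour 3. It runs from hour 3 to 3 + 6 = hour 9.
After lecture review (finishes hour 9, plus 3-hour gap → hour 12), flashcard drill can start at hour 12 and finishes at hour 18.
For the practice exam: flashcard drill (finishes hour 18); lecture review (finishes hour 9, plus 2-hour gap → hour 11). Taking the maximum gives a start of hour 18, and it finishes at 18 + 1 = hour 19.
Formula-sheet prep cannot begin until the practice exam (finishes hour 19). It runs from hour 19 to 19 + 2 = hour 21.
Error review waits on the practice exam (finishes hour 19, plus 1-hour gap → hour 20), so it starts at hour 20 and finishes at 20 + 2 = hour 22.
Final review needs all of error review (finishes hour 22, plus 1-hour gap → hour 23); flashcard drill (finishes hour 18, plus 3-hour gap → hour 21); lecture review (finishes hour 9). That puts its earliest start at hour 23; it finishes at 23 + 1 = hour 24.
All tasks are finished once the last one completes. Finish times: Lecture review at 9, Flashcard drill at 18, The practice exam at 19, Error review at 22, Formula-sheet prep at 21, Final review at 24. The latest is hour 24.

24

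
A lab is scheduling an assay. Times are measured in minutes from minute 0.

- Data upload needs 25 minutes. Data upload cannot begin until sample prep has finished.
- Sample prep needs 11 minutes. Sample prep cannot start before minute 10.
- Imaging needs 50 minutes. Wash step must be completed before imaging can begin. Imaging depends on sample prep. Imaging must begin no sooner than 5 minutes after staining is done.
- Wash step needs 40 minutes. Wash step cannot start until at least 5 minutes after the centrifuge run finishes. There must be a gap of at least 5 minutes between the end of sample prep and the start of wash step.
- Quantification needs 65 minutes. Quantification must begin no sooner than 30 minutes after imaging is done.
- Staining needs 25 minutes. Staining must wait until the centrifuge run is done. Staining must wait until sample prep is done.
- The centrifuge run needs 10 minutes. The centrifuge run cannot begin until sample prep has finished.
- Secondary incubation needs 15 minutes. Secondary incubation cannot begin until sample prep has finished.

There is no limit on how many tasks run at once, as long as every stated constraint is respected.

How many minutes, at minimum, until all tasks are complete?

Sample prep cannot begin until its own release at minute 10. It runs from minute 10 to 10 + 11 = minute 21.
After sample prep (finishes minute 21), data upload can start at minute 21 and finishes at minute 46.
After sample prep (finishes minute 21), secondary incubation can start at minute 21 and finishes at minute 36.
After sample prep (finishes minute 21), the centrifuge run can start at minute 21 and finishes at minute 31.
Staining has to wait for the centrifuge run (finishes minute 31); sample prep (finishes minute 21). The latest of these is minute 31, so staining runs minute 31 to 31 + 25 = minute 56.
For wash step: the centrifuge run (finishes minute 31, plus 5-minute gap → minute 36); sample prep (finishes minute 21, plus 5-minute gap → minute 26). Taking the maximum gives a start of minute 36, and it finishes at 36 + 40 = minute 76.
Imaging needs all of wash step (finishes minute 76); sample prep (finishes minute 21); staining (finishes minute 56, plus 5-minute gap → minute 61). That puts its earliest start at minute 76; it finishes at 76 + 50 = minute 126.
Quantification waits on imaging (finishes minute 126, plus 30-minute gap → minute 156), so it starts at minute 156 and finishes at 156 + 65 = minute 221.
All tasks are finished once the last one completes. Finish times: Sample prep at 21, The centrifuge run at 31, Wash step at 76, Staining at 56, Secondary incubation at 36, Imaging at 126, Quantification at 221, Data upload at 46. The latest is minute 221.

221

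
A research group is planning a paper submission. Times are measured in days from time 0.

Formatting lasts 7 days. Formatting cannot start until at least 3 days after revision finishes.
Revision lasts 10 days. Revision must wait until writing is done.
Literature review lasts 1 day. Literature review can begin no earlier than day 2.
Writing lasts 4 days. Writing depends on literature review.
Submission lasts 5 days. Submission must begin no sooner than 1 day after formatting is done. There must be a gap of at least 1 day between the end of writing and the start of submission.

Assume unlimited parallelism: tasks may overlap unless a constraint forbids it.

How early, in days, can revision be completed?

Literature review waits on its own release at day 2, so it starts at day 2 and finishes at 2 + 1 = day 3.
Writing waits on literature review (finishes day 3), so it starts at day 3 and finishes at 3 + 4 = day 7.
After writing (finishes day 7), revision can start at day 7 and finishes at day 17.

17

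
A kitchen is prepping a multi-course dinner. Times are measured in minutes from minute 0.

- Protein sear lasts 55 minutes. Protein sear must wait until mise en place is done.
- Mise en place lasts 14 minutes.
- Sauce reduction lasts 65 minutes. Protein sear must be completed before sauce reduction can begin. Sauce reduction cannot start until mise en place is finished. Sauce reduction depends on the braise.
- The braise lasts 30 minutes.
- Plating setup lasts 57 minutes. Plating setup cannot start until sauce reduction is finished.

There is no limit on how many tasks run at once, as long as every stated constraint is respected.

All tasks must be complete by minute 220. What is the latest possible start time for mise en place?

To finish by minute 220, plating setup (duration 57) must start no later than minute 163.
Since plating setup (must start by minute 163) depends on it, sauce reduction must finish by minute 163. Backing off its 65-minute duration gives a latest start of minute 98.
Protein sear must finish before sauce reduction (must start by minute 98). With a 55-minute duration, protein sear must start by 98 − 55 = minute 43.
Mise en place feeds protein sear (must start by minute 43); sauce reduction (must start by minute 98). Taking the minimum, mise en place must finish by minute 43 and start by 43 − 14 = minute 29.

29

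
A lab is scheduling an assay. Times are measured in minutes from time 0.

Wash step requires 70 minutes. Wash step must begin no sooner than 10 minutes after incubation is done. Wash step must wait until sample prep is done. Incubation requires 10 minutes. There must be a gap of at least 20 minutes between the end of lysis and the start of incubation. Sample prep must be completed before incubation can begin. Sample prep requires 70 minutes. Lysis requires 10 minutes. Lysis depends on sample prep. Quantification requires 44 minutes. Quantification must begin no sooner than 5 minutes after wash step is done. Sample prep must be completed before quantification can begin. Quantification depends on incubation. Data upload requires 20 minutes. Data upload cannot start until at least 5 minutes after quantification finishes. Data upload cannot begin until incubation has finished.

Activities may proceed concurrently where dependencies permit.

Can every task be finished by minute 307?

Yes

Nothing blocks sample prep, so it runs from minute 0 to minute 70.
Lysis cannot begin until sample prep (finishes minute 70). It runs from minute 70 to 70 + 10 = minute 80.
Incubation has to wait for lysis (finishes minute 80, plus 20-minute gap → minute 100); sample prep (finishes minute 70). The latest of these is minute 100, so incubation runs minute 100 to 100 + 10 = minute 110.
Wash step cannot start until incubation (finishes minute 110, plus 10-minute gap → minute 120); sample prep (finishes minute 70). The controlling bound is minute 120, so wash step finishes at 120 + 70 = minute 190.
For quantification: wash step (finishes minute 190, plus 5-minute gap → minute 195); sample prep (finishes minute 70); incubation (finishes minute 110). Taking the maximum gives a start of minute 195, and it finishes at 195 + 44 = minute 239.
Data upload cannot start until quantification (finishes minute 239, plus 5-minute gap → minute 244); incubation (finishes minute 110). The controlling bound is minute 244, so data upload finishes at 244 + 20 = minute 264.
Every task is finished by minute 264, which is no later than the deadline of 307, so the schedule is feasible.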